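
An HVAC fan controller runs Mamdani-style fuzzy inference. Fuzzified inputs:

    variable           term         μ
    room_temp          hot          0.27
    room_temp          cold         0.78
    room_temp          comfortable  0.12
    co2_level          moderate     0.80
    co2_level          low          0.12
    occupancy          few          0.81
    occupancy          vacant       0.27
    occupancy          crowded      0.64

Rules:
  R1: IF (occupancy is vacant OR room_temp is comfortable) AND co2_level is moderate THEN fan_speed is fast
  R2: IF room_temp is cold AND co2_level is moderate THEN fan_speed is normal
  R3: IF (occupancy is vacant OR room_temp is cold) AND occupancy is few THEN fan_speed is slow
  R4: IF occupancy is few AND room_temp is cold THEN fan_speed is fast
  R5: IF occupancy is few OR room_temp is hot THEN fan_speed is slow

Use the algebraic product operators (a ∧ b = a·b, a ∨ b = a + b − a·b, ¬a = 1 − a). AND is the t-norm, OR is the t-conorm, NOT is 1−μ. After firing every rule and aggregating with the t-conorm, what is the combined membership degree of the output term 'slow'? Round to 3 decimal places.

R1: (vacant=0.27 OR comfortable=0.12) = 0.3576; AND[a·b] with moderate=0.80 → w = 0.2861
R2: cold=0.78, moderate=0.80; AND[a·b] → w = 0.6240
R3: (vacant=0.27 OR cold=0.78) = 0.8394; AND[a·b] with few=0.81 → w = 0.6799
R4: few=0.81, cold=0.78; AND[a·b] → w = 0.6318
R5: few=0.81, hot=0.27; OR[a + b − a·b] → w = 0.8613
Rules with consequent 'slow': {R3, R5} → strengths 0.6799, 0.8613
Aggregate via t-conorm [a + b − a·b]: 0.9556

0.956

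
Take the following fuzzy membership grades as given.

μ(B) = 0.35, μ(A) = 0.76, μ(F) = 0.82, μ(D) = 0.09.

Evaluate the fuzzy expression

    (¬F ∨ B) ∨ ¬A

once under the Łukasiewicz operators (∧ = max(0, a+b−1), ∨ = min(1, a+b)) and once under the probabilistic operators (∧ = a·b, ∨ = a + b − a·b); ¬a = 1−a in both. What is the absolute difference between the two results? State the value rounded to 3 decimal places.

Under Łukasiewicz:
  ¬F = 1 − 0.82 = 0.18
  ¬F ∨ B = min(1, a+b) on (0.18, 0.35) = 0.53
  ¬A = 1 − 0.76 = 0.24
  (¬F ∨ B) ∨ ¬A = min(1, a+b) on (0.53, 0.24) = 0.77
  → value = 0.7700
Under probabilistic:
  ¬F = 1 − 0.8200 = 0.1800
  ¬F ∨ B = a + b − a·b on (0.1800, 0.3500) = 0.4670
  ¬A = 1 − 0.7600 = 0.2400
  (¬F ∨ B) ∨ ¬A = a + b − a·b on (0.4670, 0.2400) = 0.5949
  → value = 0.5949
|0.7700 − 0.5949| = 0.175

0.175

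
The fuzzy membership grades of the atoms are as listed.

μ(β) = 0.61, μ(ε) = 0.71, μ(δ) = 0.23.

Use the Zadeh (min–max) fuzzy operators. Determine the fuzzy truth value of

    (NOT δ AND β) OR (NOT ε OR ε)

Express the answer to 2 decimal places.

0.71

NOT δ = 1 − 0.23 = 0.77
NOT δ AND β = min(a, b) on (0.77, 0.61) = 0.61
NOT ε = 1 − 0.71 = 0.29
NOT ε OR ε = max(a, b) on (0.29, 0.71) = 0.71
(NOT δ AND β) OR (NOT ε OR ε) = max(a, b) on (0.61, 0.71) = 0.71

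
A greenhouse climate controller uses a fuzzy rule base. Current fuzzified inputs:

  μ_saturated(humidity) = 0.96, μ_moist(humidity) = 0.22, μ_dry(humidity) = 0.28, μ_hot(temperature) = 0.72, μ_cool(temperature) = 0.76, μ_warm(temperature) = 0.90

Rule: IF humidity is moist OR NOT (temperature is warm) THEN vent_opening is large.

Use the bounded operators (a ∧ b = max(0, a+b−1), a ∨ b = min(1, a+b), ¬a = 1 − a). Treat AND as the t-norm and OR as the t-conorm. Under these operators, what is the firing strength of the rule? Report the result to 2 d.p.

firing strength: moist=0.22, ¬warm=1−0.90=0.10; OR[min(1, a+b)] → w = 0.32

0.32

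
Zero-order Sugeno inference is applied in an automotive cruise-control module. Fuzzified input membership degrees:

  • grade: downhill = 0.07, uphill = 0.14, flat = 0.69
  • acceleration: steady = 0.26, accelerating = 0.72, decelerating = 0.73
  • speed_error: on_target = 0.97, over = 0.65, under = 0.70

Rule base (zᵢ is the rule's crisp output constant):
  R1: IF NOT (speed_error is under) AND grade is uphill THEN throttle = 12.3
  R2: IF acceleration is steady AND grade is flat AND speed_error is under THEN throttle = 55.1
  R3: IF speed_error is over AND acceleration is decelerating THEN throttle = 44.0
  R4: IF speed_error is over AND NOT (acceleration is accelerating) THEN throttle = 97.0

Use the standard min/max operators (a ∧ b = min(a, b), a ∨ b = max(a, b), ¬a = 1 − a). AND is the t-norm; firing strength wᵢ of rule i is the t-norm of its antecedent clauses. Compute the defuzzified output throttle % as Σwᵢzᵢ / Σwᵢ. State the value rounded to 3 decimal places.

53.991

R1 (z=12.3): ¬under=1−0.70=0.30, uphill=0.14; AND[min(a, b)] → w = 0.14
R2 (z=55.1): steady=0.26, flat=0.69, under=0.70; AND[min(a, b)] → w = 0.26
R3 (z=44.0): over=0.65, decelerating=0.73; AND[min(a, b)] → w = 0.65
R4 (z=97.0): over=0.65, ¬accelerating=1−0.72=0.28; AND[min(a, b)] → w = 0.28
Weighted average = (0.14·12.3 + 0.26·55.1 + 0.65·44.0 + 0.28·97.0) / (0.14 + 0.26 + 0.65 + 0.28)
  = 71.8080 / 1.3300 = 53.991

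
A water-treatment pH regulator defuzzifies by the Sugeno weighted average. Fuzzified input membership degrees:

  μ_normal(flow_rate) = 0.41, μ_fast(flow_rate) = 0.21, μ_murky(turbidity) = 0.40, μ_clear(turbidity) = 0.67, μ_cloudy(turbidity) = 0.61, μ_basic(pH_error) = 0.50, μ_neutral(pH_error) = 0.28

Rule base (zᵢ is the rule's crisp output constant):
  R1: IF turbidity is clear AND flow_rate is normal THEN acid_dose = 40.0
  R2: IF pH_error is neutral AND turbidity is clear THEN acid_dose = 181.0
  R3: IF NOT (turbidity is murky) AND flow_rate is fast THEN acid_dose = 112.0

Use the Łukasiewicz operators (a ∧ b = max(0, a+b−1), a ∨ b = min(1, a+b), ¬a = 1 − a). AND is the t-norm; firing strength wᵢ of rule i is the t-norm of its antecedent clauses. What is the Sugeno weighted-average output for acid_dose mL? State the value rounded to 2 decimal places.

40.00

R1 (z=40.0): clear=0.67, normal=0.41; AND[max(0, a+b−1)] → w = 0.08
R2 (z=181.0): neutral=0.28, clear=0.67; AND[max(0, a+b−1)] → w = 0.00
R3 (z=112.0): ¬murky=1−0.40=0.60, fast=0.21; AND[max(0, a+b−1)] → w = 0.00
Weighted average = (0.08·40.0 + 0.00·181.0 + 0.00·112.0) / (0.08 + 0.00 + 0.00)
  = 3.2000 / 0.0800 = 40.00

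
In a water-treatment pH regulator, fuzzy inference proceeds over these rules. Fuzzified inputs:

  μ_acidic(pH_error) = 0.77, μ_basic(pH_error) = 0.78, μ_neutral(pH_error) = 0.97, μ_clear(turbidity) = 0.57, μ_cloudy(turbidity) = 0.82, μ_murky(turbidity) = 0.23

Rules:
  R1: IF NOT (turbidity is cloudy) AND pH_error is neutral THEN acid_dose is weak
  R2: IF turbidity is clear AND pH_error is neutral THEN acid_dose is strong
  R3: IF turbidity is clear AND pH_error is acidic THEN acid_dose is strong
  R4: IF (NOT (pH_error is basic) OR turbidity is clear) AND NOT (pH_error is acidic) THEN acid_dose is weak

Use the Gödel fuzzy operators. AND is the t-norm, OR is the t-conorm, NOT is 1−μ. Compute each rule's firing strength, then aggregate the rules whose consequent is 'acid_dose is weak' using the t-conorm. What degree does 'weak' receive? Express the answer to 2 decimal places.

0.23

R1: ¬cloudy=1−0.82=0.18, neutral=0.97; AND[min(a, b)] → w = 0.18
R2: clear=0.57, neutral=0.97; AND[min(a, b)] → w = 0.57
R3: clear=0.57, acidic=0.77; AND[min(a, b)] → w = 0.57
R4: (¬basic=1−0.78=0.22 OR clear=0.57) = 0.57; AND[min(a, b)] with ¬acidic=1−0.77=0.23 → w = 0.23
Rules with consequent 'weak': {R1, R4} → strengths 0.18, 0.23
Aggregate via t-conorm [max(a, b)]: 0.23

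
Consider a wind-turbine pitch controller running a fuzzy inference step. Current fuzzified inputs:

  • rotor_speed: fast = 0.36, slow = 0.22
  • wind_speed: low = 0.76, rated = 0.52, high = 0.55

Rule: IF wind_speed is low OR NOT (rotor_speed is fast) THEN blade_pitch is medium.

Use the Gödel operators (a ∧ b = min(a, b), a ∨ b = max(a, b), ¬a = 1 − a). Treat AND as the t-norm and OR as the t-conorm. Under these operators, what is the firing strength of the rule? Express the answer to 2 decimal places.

0.76

firing strength: low=0.76, ¬fast=1−0.36=0.64; OR[max(a, b)] → w = 0.76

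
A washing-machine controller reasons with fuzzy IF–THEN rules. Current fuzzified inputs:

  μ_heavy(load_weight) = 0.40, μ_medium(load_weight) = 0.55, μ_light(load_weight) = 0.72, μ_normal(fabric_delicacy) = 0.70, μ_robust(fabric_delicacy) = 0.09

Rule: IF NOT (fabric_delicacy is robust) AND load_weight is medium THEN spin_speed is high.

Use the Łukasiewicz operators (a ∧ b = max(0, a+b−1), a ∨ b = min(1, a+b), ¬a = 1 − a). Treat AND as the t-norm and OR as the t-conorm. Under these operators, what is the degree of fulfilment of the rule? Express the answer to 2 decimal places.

firing strength: ¬robust=1−0.09=0.91, medium=0.55; AND[max(0, a+b−1)] → w = 0.46

0.46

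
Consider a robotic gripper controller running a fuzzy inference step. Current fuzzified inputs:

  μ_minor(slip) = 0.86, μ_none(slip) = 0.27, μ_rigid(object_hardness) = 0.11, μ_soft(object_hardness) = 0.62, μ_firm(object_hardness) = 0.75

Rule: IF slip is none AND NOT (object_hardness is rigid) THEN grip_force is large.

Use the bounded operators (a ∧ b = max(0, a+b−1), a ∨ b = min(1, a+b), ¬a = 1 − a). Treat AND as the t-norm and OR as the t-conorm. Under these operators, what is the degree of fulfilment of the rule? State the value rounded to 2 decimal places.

firing strength: none=0.27, ¬rigid=1−0.11=0.89; AND[max(0, a+b−1)] → w = 0.16

0.16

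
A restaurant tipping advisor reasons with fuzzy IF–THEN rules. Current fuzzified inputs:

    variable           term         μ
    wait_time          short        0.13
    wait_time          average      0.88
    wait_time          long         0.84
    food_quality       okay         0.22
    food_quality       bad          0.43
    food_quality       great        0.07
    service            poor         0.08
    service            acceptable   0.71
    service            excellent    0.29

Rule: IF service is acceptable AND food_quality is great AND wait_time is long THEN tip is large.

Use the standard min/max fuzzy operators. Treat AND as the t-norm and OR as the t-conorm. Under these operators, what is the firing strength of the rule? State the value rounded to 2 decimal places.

firing strength: acceptable=0.71, great=0.07, long=0.84; AND[min(a, b)] → w = 0.07

0.07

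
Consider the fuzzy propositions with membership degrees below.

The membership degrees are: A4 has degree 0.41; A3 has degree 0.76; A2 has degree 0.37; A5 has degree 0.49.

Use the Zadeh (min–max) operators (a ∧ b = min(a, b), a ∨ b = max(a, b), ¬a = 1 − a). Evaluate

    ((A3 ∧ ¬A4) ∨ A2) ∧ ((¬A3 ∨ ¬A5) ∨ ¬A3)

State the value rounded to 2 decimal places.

¬A4 = 1 − 0.41 = 0.59
A3 ∧ ¬A4 = min(a, b) on (0.76, 0.59) = 0.59
(A3 ∧ ¬A4) ∨ A2 = max(a, b) on (0.59, 0.37) = 0.59
¬A3 = 1 − 0.76 = 0.24
¬A5 = 1 − 0.49 = 0.51
¬A3 ∨ ¬A5 = max(a, b) on (0.24, 0.51) = 0.51
¬A3 = 1 − 0.76 = 0.24
(¬A3 ∨ ¬A5) ∨ ¬A3 = max(a, b) on (0.51, 0.24) = 0.51
((A3 ∧ ¬A4) ∨ A2) ∧ ((¬A3 ∨ ¬A5) ∨ ¬A3) = min(a, b) on (0.59, 0.51) = 0.51

0.51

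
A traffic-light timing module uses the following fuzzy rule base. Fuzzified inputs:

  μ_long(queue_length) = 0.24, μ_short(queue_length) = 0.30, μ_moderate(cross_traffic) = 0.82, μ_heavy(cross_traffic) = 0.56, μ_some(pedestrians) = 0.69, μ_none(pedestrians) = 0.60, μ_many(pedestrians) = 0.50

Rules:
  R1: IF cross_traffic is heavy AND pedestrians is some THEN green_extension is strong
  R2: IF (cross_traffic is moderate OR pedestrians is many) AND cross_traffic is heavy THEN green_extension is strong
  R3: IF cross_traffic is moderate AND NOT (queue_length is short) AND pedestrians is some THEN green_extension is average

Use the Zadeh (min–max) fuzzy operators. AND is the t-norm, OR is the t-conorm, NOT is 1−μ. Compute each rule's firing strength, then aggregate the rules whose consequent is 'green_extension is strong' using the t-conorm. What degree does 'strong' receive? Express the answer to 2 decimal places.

0.56

R1: heavy=0.56, some=0.69; AND[min(a, b)] → w = 0.56
R2: (moderate=0.82 OR many=0.50) = 0.82; AND[min(a, b)] with heavy=0.56 → w = 0.56
R3: moderate=0.82, ¬short=1−0.30=0.70, some=0.69; AND[min(a, b)] → w = 0.69
Rules with consequent 'strong': {R1, R2} → strengths 0.56, 0.56
Aggregate via t-conorm [max(a, b)]: 0.56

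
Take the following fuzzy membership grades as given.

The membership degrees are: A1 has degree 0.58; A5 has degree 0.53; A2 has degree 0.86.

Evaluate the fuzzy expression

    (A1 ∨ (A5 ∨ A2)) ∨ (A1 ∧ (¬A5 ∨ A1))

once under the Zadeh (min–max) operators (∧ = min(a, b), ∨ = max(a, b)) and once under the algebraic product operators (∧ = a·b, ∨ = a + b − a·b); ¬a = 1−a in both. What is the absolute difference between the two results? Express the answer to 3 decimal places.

Under Zadeh (min–max):
  A5 ∨ A2 = max(a, b) on (0.53, 0.86) = 0.86
  A1 ∨ (A5 ∨ A2) = max(a, b) on (0.58, 0.86) = 0.86
  ¬A5 = 1 − 0.53 = 0.47
  ¬A5 ∨ A1 = max(a, b) on (0.47, 0.58) = 0.58
  A1 ∧ (¬A5 ∨ A1) = min(a, b) on (0.58, 0.58) = 0.58
  (A1 ∨ (A5 ∨ A2)) ∨ (A1 ∧ (¬A5 ∨ A1)) = max(a, b) on (0.86, 0.58) = 0.86
  → value = 0.8600
Under algebraic product:
  A5 ∨ A2 = a + b − a·b on (0.5300, 0.8600) = 0.9342
  A1 ∨ (A5 ∨ A2) = a + b − a·b on (0.5800, 0.9342) = 0.9724
  ¬A5 = 1 − 0.5300 = 0.4700
  ¬A5 ∨ A1 = a + b − a·b on (0.4700, 0.5800) = 0.7774
  A1 ∧ (¬A5 ∨ A1) = a·b on (0.5800, 0.7774) = 0.4509
  (A1 ∨ (A5 ∨ A2)) ∨ (A1 ∧ (¬A5 ∨ A1)) = a + b − a·b on (0.9724, 0.4509) = 0.9848
  → value = 0.9848
|0.8600 − 0.9848| = 0.125

0.125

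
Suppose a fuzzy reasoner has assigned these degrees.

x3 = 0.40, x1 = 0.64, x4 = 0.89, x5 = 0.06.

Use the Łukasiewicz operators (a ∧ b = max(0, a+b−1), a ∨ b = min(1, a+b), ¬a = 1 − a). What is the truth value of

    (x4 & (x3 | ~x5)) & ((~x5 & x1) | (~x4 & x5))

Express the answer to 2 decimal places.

~x5 = 1 − 0.06 = 0.94
x3 | ~x5 = min(1, a+b) on (0.40, 0.94) = 1.00
x4 & (x3 | ~x5) = max(0, a+b−1) on (0.89, 1.00) = 0.89
~x5 = 1 − 0.06 = 0.94
~x5 & x1 = max(0, a+b−1) on (0.94, 0.64) = 0.58
~x4 = 1 − 0.89 = 0.11
~x4 & x5 = max(0, a+b−1) on (0.11, 0.06) = 0.00
(~x5 & x1) | (~x4 & x5) = min(1, a+b) on (0.58, 0.00) = 0.58
(x4 & (x3 | ~x5)) & ((~x5 & x1) | (~x4 & x5)) = max(0, a+b−1) on (0.89, 0.58) = 0.47

0.47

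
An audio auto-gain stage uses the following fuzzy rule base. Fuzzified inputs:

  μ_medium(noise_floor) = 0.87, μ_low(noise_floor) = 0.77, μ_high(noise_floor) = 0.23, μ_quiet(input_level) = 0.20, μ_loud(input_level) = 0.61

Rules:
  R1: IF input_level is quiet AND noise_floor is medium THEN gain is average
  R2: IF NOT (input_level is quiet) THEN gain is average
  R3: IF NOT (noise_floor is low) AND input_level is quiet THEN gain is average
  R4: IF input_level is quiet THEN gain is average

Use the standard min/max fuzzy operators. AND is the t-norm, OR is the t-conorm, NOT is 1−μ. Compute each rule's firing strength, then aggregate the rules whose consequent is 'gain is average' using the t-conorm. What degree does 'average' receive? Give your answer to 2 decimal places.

0.80

R1: quiet=0.20, medium=0.87; AND[min(a, b)] → w = 0.20
R2: ¬quiet=1−0.20=0.80 → w = 0.80
R3: ¬low=1−0.77=0.23, quiet=0.20; AND[min(a, b)] → w = 0.20
R4: quiet=0.20 → w = 0.20
Rules with consequent 'average': {R1, R2, R3, R4} → strengths 0.20, 0.80, 0.20, 0.20
Aggregate via t-conorm [max(a, b)]: 0.80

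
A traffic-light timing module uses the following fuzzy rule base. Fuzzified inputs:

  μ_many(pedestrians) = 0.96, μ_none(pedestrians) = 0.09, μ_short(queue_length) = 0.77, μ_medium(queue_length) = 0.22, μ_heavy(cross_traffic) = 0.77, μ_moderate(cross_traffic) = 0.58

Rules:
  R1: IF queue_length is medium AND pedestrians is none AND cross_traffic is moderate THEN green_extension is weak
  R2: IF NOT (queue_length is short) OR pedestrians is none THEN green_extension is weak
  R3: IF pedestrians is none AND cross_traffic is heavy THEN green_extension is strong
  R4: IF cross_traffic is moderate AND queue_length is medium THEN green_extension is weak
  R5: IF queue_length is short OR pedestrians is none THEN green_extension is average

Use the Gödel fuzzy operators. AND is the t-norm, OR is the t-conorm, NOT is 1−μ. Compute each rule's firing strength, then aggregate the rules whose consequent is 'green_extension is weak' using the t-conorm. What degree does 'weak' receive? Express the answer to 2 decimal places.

R1: medium=0.22, none=0.09, moderate=0.58; AND[min(a, b)] → w = 0.09
R2: ¬short=1−0.77=0.23, none=0.09; OR[max(a, b)] → w = 0.23
R3: none=0.09, heavy=0.77; AND[min(a, b)] → w = 0.09
R4: moderate=0.58, medium=0.22; AND[min(a, b)] → w = 0.22
R5: short=0.77, none=0.09; OR[max(a, b)] → w = 0.77
Rules with consequent 'weak': {R1, R2, R4} → strengths 0.09, 0.23, 0.22
Aggregate via t-conorm [max(a, b)]: 0.23

0.23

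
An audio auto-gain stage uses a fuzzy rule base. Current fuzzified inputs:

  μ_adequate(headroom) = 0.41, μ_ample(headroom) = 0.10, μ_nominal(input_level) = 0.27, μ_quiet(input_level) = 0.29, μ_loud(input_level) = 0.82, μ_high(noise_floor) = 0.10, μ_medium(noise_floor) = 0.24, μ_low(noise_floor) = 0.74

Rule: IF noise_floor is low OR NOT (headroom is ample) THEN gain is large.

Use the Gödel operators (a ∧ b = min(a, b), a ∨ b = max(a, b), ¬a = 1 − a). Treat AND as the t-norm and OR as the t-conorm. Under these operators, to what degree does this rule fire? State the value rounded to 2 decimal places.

0.90

firing strength: low=0.74, ¬ample=1−0.10=0.90; OR[max(a, b)] → w = 0.90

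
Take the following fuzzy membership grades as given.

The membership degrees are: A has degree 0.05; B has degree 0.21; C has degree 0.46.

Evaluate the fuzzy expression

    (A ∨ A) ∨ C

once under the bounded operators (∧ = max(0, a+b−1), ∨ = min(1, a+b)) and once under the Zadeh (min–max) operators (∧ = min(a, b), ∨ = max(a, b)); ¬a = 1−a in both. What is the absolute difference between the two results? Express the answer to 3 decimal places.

Under bounded:
  A ∨ A = min(1, a+b) on (0.05, 0.05) = 0.10
  (A ∨ A) ∨ C = min(1, a+b) on (0.10, 0.46) = 0.56
  → value = 0.5600
Under Zadeh (min–max):
  A ∨ A = max(a, b) on (0.05, 0.05) = 0.05
  (A ∨ A) ∨ C = max(a, b) on (0.05, 0.46) = 0.46
  → value = 0.4600
|0.5600 − 0.4600| = 0.100

0.100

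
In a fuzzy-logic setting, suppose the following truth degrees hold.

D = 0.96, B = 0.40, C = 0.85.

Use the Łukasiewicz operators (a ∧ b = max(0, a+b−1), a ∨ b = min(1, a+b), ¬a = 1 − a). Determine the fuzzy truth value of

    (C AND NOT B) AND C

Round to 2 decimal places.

0.30

NOT B = 1 − 0.40 = 0.60
C AND NOT B = max(0, a+b−1) on (0.85, 0.60) = 0.45
(C AND NOT B) AND C = max(0, a+b−1) on (0.45, 0.85) = 0.30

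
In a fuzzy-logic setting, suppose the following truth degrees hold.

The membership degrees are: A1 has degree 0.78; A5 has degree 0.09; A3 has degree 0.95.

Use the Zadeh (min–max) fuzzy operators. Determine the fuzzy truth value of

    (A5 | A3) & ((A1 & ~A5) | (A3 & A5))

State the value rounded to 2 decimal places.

0.78

A5 | A3 = max(a, b) on (0.09, 0.95) = 0.95
~A5 = 1 − 0.09 = 0.91
A1 & ~A5 = min(a, b) on (0.78, 0.91) = 0.78
A3 & A5 = min(a, b) on (0.95, 0.09) = 0.09
(A1 & ~A5) | (A3 & A5) = max(a, b) on (0.78, 0.09) = 0.78
(A5 | A3) & ((A1 & ~A5) | (A3 & A5)) = min(a, b) on (0.95, 0.78) = 0.78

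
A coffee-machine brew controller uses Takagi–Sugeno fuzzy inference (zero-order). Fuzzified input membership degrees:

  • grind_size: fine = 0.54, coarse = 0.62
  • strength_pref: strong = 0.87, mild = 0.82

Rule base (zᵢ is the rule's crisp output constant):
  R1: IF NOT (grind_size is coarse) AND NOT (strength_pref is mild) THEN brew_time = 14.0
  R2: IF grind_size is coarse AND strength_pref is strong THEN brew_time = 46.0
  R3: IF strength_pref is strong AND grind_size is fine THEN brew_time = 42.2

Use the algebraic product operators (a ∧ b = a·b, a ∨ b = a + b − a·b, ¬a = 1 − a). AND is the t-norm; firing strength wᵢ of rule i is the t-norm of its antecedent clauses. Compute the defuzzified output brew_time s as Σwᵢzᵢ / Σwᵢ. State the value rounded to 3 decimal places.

42.312

R1 (z=14.0): ¬coarse=1−0.62=0.38, ¬mild=1−0.82=0.18; AND[a·b] → w = 0.0684
R2 (z=46.0): coarse=0.62, strong=0.87; AND[a·b] → w = 0.5394
R3 (z=42.2): strong=0.87, fine=0.54; AND[a·b] → w = 0.4698
Weighted average = (0.0684·14.0 + 0.5394·46.0 + 0.4698·42.2) / (0.0684 + 0.5394 + 0.4698)
  = 45.5956 / 1.0776 = 42.312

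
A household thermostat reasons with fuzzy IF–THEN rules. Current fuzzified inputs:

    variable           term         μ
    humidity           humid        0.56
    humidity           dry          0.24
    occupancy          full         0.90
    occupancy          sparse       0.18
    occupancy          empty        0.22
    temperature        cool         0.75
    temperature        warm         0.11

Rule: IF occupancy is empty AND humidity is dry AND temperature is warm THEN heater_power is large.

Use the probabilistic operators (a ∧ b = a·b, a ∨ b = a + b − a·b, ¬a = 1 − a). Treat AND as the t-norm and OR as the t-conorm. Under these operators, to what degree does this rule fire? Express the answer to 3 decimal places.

firing strength: empty=0.22, dry=0.24, warm=0.11; AND[a·b] → w = 0.0058

0.006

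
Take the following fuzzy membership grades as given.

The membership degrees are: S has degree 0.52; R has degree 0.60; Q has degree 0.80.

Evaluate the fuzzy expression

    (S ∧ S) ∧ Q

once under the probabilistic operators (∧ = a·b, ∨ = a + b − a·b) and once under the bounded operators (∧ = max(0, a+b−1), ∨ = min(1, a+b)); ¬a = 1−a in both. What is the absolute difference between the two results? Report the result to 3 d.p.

0.216

Under probabilistic:
  S ∧ S = a·b on (0.5200, 0.5200) = 0.2704
  (S ∧ S) ∧ Q = a·b on (0.2704, 0.8000) = 0.2163
  → value = 0.2163
Under bounded:
  S ∧ S = max(0, a+b−1) on (0.52, 0.52) = 0.04
  (S ∧ S) ∧ Q = max(0, a+b−1) on (0.04, 0.80) = 0.00
  → value = 0.0000
|0.2163 − 0.0000| = 0.216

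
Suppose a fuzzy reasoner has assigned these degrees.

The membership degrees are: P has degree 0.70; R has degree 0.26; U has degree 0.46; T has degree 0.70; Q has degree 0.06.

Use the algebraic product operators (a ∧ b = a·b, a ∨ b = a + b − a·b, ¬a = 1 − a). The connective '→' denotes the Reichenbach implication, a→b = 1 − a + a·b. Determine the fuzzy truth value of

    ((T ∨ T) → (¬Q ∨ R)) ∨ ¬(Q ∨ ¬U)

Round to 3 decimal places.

0.977

T ∨ T = a + b − a·b on (0.7000, 0.7000) = 0.9100
¬Q = 1 − 0.0600 = 0.9400
¬Q ∨ R = a + b − a·b on (0.9400, 0.2600) = 0.9556
(T ∨ T) → (¬Q ∨ R)  [Reichenbach: 1 − a + a·b] with a=0.9100, b=0.9556 → 0.9596
¬U = 1 − 0.4600 = 0.5400
Q ∨ ¬U = a + b − a·b on (0.0600, 0.5400) = 0.5676
¬(Q ∨ ¬U) = 1 − 0.5676 = 0.4324
((T ∨ T) → (¬Q ∨ R)) ∨ ¬(Q ∨ ¬U) = a + b − a·b on (0.9596, 0.4324) = 0.9771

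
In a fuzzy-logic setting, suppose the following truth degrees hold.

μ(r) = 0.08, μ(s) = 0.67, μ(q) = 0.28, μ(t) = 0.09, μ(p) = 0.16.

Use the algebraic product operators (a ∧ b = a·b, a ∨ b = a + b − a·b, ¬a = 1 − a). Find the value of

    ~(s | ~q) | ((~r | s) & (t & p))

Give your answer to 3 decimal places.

~q = 1 − 0.2800 = 0.7200
s | ~q = a + b − a·b on (0.6700, 0.7200) = 0.9076
~(s | ~q) = 1 − 0.9076 = 0.0924
~r = 1 − 0.0800 = 0.9200
~r | s = a + b − a·b on (0.9200, 0.6700) = 0.9736
t & p = a·b on (0.0900, 0.1600) = 0.0144
(~r | s) & (t & p) = a·b on (0.9736, 0.0144) = 0.0140
~(s | ~q) | ((~r | s) & (t & p)) = a + b − a·b on (0.0924, 0.0140) = 0.1051

0.105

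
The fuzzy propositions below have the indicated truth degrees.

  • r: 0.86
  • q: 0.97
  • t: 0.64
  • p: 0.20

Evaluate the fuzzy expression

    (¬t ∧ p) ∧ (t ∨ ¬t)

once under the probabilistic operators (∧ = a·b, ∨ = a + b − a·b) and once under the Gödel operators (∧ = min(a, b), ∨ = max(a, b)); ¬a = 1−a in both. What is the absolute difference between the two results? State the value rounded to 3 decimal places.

0.145

Under probabilistic:
  ¬t = 1 − 0.6400 = 0.3600
  ¬t ∧ p = a·b on (0.3600, 0.2000) = 0.0720
  ¬t = 1 − 0.6400 = 0.3600
  t ∨ ¬t = a + b − a·b on (0.6400, 0.3600) = 0.7696
  (¬t ∧ p) ∧ (t ∨ ¬t) = a·b on (0.0720, 0.7696) = 0.0554
  → value = 0.0554
Under Gödel:
  ¬t = 1 − 0.64 = 0.36
  ¬t ∧ p = min(a, b) on (0.36, 0.20) = 0.20
  ¬t = 1 − 0.64 = 0.36
  t ∨ ¬t = max(a, b) on (0.64, 0.36) = 0.64
  (¬t ∧ p) ∧ (t ∨ ¬t) = min(a, b) on (0.20, 0.64) = 0.20
  → value = 0.2000
|0.0554 − 0.2000| = 0.145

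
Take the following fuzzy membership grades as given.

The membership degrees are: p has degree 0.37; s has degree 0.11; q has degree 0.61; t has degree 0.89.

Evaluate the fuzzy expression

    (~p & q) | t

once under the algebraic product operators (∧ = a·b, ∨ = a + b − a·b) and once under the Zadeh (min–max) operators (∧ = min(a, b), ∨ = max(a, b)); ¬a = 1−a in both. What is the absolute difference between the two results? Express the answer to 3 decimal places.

0.042

Under algebraic product:
  ~p = 1 − 0.3700 = 0.6300
  ~p & q = a·b on (0.6300, 0.6100) = 0.3843
  (~p & q) | t = a + b − a·b on (0.3843, 0.8900) = 0.9323
  → value = 0.9323
Under Zadeh (min–max):
  ~p = 1 − 0.37 = 0.63
  ~p & q = min(a, b) on (0.63, 0.61) = 0.61
  (~p & q) | t = max(a, b) on (0.61, 0.89) = 0.89
  → value = 0.8900
|0.9323 − 0.8900| = 0.042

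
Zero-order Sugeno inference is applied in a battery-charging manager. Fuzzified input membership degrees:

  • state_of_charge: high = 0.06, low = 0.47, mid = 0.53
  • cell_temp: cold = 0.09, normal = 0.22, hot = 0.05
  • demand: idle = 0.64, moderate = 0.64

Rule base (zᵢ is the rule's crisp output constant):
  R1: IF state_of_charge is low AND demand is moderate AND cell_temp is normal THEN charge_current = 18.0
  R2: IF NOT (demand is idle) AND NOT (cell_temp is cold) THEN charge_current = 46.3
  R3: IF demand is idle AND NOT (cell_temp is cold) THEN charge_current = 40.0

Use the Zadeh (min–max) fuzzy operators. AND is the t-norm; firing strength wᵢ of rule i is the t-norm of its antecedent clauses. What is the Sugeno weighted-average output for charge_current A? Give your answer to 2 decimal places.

R1 (z=18.0): low=0.47, moderate=0.64, normal=0.22; AND[min(a, b)] → w = 0.22
R2 (z=46.3): ¬idle=1−0.64=0.36, ¬cold=1−0.09=0.91; AND[min(a, b)] → w = 0.36
R3 (z=40.0): idle=0.64, ¬cold=1−0.09=0.91; AND[min(a, b)] → w = 0.64
Weighted average = (0.22·18.0 + 0.36·46.3 + 0.64·40.0) / (0.22 + 0.36 + 0.64)
  = 46.2280 / 1.2200 = 37.89

37.89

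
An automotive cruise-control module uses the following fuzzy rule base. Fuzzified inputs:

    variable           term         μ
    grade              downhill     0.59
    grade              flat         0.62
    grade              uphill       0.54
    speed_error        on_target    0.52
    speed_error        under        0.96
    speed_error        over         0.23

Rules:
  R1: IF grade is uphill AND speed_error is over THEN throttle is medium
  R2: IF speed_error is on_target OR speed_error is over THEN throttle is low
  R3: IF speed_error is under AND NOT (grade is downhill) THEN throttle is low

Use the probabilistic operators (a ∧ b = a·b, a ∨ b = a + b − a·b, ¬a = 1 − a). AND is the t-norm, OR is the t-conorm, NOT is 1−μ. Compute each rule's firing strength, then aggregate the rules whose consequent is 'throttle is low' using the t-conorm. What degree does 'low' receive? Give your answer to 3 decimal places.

R1: uphill=0.54, over=0.23; AND[a·b] → w = 0.1242
R2: on_target=0.52, over=0.23; OR[a + b − a·b] → w = 0.6304
R3: under=0.96, ¬downhill=1−0.59=0.41; AND[a·b] → w = 0.3936
Rules with consequent 'low': {R2, R3} → strengths 0.6304, 0.3936
Aggregate via t-conorm [a + b − a·b]: 0.7759

0.776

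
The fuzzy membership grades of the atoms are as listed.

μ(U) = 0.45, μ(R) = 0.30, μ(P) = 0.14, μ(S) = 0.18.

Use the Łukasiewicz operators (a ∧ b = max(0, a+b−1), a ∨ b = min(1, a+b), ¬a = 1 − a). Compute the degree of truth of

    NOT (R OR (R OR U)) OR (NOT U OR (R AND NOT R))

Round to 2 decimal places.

0.55

R OR U = min(1, a+b) on (0.30, 0.45) = 0.75
R OR (R OR U) = min(1, a+b) on (0.30, 0.75) = 1.00
NOT (R OR (R OR U)) = 1 − 1.00 = 0.00
NOT U = 1 − 0.45 = 0.55
NOT R = 1 − 0.30 = 0.70
R AND NOT R = max(0, a+b−1) on (0.30, 0.70) = 0.00
NOT U OR (R AND NOT R) = min(1, a+b) on (0.55, 0.00) = 0.55
NOT (R OR (R OR U)) OR (NOT U OR (R AND NOT R)) = min(1, a+b) on (0.00, 0.55) = 0.55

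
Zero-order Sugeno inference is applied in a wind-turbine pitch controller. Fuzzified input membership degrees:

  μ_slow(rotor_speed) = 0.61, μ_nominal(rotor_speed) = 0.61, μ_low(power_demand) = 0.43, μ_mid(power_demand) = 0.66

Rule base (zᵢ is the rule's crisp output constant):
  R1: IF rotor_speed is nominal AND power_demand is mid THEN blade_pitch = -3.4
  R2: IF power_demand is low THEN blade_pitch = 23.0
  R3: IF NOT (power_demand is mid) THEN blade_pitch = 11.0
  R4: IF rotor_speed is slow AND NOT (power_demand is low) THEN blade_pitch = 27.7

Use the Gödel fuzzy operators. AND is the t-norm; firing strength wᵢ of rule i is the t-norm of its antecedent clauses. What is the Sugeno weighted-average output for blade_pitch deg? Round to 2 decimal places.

R1 (z=-3.4): nominal=0.61, mid=0.66; AND[min(a, b)] → w = 0.61
R2 (z=23.0): low=0.43 → w = 0.43
R3 (z=11.0): ¬mid=1−0.66=0.34 → w = 0.34
R4 (z=27.7): slow=0.61, ¬low=1−0.43=0.57; AND[min(a, b)] → w = 0.57
Weighted average = (0.61·-3.4 + 0.43·23.0 + 0.34·11.0 + 0.57·27.7) / (0.61 + 0.43 + 0.34 + 0.57)
  = 27.3450 / 1.9500 = 14.02

14.02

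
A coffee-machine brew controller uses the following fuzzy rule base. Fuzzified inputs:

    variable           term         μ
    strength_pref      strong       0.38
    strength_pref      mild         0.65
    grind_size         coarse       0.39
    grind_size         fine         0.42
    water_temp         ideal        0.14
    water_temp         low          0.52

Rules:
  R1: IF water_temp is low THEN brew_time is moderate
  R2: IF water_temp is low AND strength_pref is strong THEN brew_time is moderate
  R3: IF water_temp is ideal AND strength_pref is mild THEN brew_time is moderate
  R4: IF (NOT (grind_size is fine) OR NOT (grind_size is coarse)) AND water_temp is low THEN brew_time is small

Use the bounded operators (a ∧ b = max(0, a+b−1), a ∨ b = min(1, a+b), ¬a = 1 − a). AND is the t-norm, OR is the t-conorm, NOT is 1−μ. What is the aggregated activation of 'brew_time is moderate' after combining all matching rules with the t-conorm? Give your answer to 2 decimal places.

0.52

R1: low=0.52 → w = 0.52
R2: low=0.52, strong=0.38; AND[max(0, a+b−1)] → w = 0.00
R3: ideal=0.14, mild=0.65; AND[max(0, a+b−1)] → w = 0.00
R4: (¬fine=1−0.42=0.58 OR ¬coarse=1−0.39=0.61) = 1.00; AND[max(0, a+b−1)] with low=0.52 → w = 0.52
Rules with consequent 'moderate': {R1, R2, R3} → strengths 0.52, 0.00, 0.00
Aggregate via t-conorm [min(1, a+b)]: 0.52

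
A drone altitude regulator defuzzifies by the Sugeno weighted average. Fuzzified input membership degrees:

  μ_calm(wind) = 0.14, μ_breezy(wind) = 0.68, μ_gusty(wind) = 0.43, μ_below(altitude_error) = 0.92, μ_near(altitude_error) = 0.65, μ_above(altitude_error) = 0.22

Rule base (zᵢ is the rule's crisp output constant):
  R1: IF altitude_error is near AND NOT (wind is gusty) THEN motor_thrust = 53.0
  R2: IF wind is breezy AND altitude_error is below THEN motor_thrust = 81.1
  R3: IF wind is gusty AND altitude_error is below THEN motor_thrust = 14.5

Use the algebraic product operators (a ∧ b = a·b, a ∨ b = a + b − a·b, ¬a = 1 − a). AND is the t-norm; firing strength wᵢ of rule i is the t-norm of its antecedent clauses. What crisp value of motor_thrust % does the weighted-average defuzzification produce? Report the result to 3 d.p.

54.688

R1 (z=53.0): near=0.65, ¬gusty=1−0.43=0.57; AND[a·b] → w = 0.3705
R2 (z=81.1): breezy=0.68, below=0.92; AND[a·b] → w = 0.6256
R3 (z=14.5): gusty=0.43, below=0.92; AND[a·b] → w = 0.3956
Weighted average = (0.3705·53.0 + 0.6256·81.1 + 0.3956·14.5) / (0.3705 + 0.6256 + 0.3956)
  = 76.1089 / 1.3917 = 54.688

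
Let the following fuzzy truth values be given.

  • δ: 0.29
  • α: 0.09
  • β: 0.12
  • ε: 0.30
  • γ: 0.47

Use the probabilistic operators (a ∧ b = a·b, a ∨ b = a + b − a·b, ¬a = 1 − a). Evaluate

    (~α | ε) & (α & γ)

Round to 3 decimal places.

0.040

~α = 1 − 0.0900 = 0.9100
~α | ε = a + b − a·b on (0.9100, 0.3000) = 0.9370
α & γ = a·b on (0.0900, 0.4700) = 0.0423
(~α | ε) & (α & γ) = a·b on (0.9370, 0.0423) = 0.0396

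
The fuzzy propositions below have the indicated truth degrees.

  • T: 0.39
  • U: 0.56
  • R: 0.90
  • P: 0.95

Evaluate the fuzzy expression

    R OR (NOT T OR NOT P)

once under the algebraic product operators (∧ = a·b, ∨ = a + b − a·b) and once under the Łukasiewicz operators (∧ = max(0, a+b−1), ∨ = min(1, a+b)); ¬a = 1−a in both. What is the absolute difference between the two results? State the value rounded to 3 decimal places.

0.037

Under algebraic product:
  NOT T = 1 − 0.3900 = 0.6100
  NOT P = 1 − 0.9500 = 0.0500
  NOT T OR NOT P = a + b − a·b on (0.6100, 0.0500) = 0.6295
  R OR (NOT T OR NOT P) = a + b − a·b on (0.9000, 0.6295) = 0.9630
  → value = 0.9630
Under Łukasiewicz:
  NOT T = 1 − 0.39 = 0.61
  NOT P = 1 − 0.95 = 0.05
  NOT T OR NOT P = min(1, a+b) on (0.61, 0.05) = 0.66
  R OR (NOT T OR NOT P) = min(1, a+b) on (0.90, 0.66) = 1.00
  → value = 1.0000
|0.9630 − 1.0000| = 0.037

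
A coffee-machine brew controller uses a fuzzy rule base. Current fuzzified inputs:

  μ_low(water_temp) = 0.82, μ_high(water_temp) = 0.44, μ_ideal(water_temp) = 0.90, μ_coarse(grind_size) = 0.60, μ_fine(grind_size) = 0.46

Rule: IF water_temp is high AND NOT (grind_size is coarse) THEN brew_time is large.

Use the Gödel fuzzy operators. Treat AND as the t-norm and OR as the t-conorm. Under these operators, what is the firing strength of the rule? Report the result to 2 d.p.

0.40

firing strength: high=0.44, ¬coarse=1−0.60=0.40; AND[min(a, b)] → w = 0.40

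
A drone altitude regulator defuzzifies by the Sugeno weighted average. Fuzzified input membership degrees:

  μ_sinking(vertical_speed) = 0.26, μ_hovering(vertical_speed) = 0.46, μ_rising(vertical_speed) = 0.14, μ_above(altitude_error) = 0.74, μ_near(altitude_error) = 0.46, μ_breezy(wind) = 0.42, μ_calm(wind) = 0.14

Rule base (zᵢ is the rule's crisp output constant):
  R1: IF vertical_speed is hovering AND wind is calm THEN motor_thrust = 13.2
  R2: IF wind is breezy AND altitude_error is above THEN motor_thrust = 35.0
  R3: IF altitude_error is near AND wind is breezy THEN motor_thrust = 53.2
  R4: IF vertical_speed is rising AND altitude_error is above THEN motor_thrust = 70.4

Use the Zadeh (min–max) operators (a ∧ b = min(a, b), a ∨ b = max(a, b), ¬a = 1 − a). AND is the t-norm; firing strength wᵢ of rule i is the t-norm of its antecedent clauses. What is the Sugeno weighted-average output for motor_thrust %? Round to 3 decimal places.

R1 (z=13.2): hovering=0.46, calm=0.14; AND[min(a, b)] → w = 0.14
R2 (z=35.0): breezy=0.42, above=0.74; AND[min(a, b)] → w = 0.42
R3 (z=53.2): near=0.46, breezy=0.42; AND[min(a, b)] → w = 0.42
R4 (z=70.4): rising=0.14, above=0.74; AND[min(a, b)] → w = 0.14
Weighted average = (0.14·13.2 + 0.42·35.0 + 0.42·53.2 + 0.14·70.4) / (0.14 + 0.42 + 0.42 + 0.14)
  = 48.7480 / 1.1200 = 43.525

43.525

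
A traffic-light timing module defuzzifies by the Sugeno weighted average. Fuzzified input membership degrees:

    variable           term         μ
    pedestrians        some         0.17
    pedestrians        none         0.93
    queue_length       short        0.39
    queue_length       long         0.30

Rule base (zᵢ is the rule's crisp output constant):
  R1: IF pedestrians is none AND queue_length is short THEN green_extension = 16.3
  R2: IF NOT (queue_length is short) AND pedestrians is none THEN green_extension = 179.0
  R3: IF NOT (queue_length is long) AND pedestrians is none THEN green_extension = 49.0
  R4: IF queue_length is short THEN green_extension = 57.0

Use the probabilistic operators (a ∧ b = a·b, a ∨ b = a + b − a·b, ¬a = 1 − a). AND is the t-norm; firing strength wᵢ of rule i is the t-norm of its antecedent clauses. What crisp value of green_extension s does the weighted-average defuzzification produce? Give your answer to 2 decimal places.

R1 (z=16.3): none=0.93, short=0.39; AND[a·b] → w = 0.3627
R2 (z=179.0): ¬short=1−0.39=0.61, none=0.93; AND[a·b] → w = 0.5673
R3 (z=49.0): ¬long=1−0.30=0.70, none=0.93; AND[a·b] → w = 0.6510
R4 (z=57.0): short=0.39 → w = 0.3900
Weighted average = (0.3627·16.3 + 0.5673·179.0 + 0.6510·49.0 + 0.3900·57.0) / (0.3627 + 0.5673 + 0.6510 + 0.3900)
  = 161.5877 / 1.9710 = 81.98

81.98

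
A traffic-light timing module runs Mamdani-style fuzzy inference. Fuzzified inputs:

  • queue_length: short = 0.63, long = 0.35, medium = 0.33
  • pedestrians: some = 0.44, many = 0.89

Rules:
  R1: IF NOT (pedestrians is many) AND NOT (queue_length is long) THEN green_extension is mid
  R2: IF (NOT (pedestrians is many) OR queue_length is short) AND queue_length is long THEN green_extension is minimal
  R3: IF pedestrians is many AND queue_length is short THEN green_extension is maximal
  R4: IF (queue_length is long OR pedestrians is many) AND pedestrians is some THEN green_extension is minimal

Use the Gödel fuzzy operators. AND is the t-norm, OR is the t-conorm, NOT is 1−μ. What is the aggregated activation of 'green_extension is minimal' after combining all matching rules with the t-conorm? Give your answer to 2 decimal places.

0.44

R1: ¬many=1−0.89=0.11, ¬long=1−0.35=0.65; AND[min(a, b)] → w = 0.11
R2: (¬many=1−0.89=0.11 OR short=0.63) = 0.63; AND[min(a, b)] with long=0.35 → w = 0.35
R3: many=0.89, short=0.63; AND[min(a, b)] → w = 0.63
R4: (long=0.35 OR many=0.89) = 0.89; AND[min(a, b)] with some=0.44 → w = 0.44
Rules with consequent 'minimal': {R2, R4} → strengths 0.35, 0.44
Aggregate via t-conorm [max(a, b)]: 0.44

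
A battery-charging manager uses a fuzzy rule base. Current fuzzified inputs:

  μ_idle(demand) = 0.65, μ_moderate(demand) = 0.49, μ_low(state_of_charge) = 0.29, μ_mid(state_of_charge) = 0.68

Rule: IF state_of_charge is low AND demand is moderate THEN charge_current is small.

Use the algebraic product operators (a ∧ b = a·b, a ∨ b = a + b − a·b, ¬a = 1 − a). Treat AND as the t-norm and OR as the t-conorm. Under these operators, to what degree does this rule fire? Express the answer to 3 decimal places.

firing strength: low=0.29, moderate=0.49; AND[a·b] → w = 0.1421

0.142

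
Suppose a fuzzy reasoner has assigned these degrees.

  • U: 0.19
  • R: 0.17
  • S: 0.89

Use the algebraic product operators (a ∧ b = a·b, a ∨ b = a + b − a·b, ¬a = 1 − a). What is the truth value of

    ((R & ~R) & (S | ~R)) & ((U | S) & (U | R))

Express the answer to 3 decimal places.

0.041

~R = 1 − 0.1700 = 0.8300
R & ~R = a·b on (0.1700, 0.8300) = 0.1411
~R = 1 − 0.1700 = 0.8300
S | ~R = a + b − a·b on (0.8900, 0.8300) = 0.9813
(R & ~R) & (S | ~R) = a·b on (0.1411, 0.9813) = 0.1385
U | S = a + b − a·b on (0.1900, 0.8900) = 0.9109
U | R = a + b − a·b on (0.1900, 0.1700) = 0.3277
(U | S) & (U | R) = a·b on (0.9109, 0.3277) = 0.2985
((R & ~R) & (S | ~R)) & ((U | S) & (U | R)) = a·b on (0.1385, 0.2985) = 0.0413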